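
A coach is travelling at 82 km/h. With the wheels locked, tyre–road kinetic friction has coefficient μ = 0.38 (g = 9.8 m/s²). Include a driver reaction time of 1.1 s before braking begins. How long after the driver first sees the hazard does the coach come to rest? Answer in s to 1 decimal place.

Total time ≈ 7.2 s

82 km/h ÷ 3.6 = 22.7778 m/s.
a = μg = 0.38 × 9.8 = 3.724 m/s².
Braking time = v/a = 22.7778 / 3.724 = 6.116 s.
Total = 1.1 + 6.116 = 7.216 s.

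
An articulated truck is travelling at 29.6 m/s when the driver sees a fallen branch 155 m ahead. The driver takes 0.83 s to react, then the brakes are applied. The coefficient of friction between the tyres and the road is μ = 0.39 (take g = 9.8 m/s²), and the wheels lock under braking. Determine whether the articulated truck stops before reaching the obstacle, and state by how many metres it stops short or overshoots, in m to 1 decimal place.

Yes — it stops 15.8 m short of the obstacle

a = μg = 0.39 × 9.8 = 3.822 m/s².
Reaction distance = 29.6000 × 0.83 = 24.568 m.
Braking distance = v²/(2a) = 876.160 / 7.644 = 114.621 m.
Total stopping distance = 24.568 + 114.621 = 139.189 m, vs 155 m available — it stops with 155 − 139.189 = 15.811 m to spare.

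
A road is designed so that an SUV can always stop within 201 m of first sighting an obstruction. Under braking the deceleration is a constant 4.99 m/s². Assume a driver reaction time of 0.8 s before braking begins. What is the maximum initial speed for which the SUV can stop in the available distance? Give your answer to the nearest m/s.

Stopping distance: v·t_r + v²/(2a) = 201 with t_r = 0.8 s and a = 4.990 m/s².
So v² + 7.984 v − 2005.98 = 0.
Positive root: v = −a·t_r + √((a·t_r)² + 2a·d) = −3.992 + √(15.936 + 2005.98) = 40.9737 m/s.

Maximum speed ≈ 41 m/s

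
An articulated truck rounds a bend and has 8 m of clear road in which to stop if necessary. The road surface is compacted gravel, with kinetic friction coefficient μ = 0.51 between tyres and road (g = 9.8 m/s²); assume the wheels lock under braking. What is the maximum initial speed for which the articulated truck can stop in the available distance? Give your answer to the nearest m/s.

a = μg = 0.51 × 9.8 = 4.998 m/s².
v²/(2a) = d ⇒ v = √(2 × 4.998 × 8) = √79.97 = 8.9426 m/s.

Maximum speed ≈ 9 m/s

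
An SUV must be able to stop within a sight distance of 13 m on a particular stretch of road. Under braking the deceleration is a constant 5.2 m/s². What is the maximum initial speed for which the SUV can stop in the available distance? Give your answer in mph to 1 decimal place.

Maximum speed ≈ 26.0 mph

v²/(2a) = d ⇒ v = √(2 × 5.200 × 13) = √135.20 = 11.6276 m/s.
11.6276 m/s ÷ 0.44704 = 26.010 mph.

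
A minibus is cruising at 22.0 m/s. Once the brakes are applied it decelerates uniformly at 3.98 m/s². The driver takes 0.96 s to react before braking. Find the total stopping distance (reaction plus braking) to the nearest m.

Total stopping distance ≈ 82 m

Reaction distance = v·t_r = 22.0000 × 0.96 = 21.120 m.
Braking distance = v²/(2a) = 22.0000² / (2 × 3.980) = 484.000 / 7.960 = 60.804 m.
Total = 21.120 + 60.804 = 81.924 m.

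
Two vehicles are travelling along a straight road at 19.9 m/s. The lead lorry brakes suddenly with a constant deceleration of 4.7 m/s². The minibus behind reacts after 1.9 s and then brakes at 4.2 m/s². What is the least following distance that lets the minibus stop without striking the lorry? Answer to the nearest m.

Leader travels v²/(2a_L) = 396.010 / 9.400 = 42.129 m before stopping.
Follower covers v·t_r = 19.9000 × 1.9 = 37.810 m while reacting, then v²/(2a_F) = 396.010 / 8.400 = 47.144 m while braking, for a total of 37.810 + 47.144 = 84.954 m.
Since a_F ≤ a_L and the follower starts braking later, the follower is never slower than the leader, so the closest approach is when both have stopped.
Minimum gap = 84.954 − 42.129 = 42.825 m.

Minimum gap ≈ 43 m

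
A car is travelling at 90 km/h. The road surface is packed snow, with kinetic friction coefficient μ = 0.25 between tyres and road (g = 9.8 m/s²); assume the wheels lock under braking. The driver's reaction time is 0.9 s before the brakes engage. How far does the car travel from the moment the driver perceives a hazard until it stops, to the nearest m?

Total stopping distance ≈ 150 m

90 km/h ÷ 3.6 = 25.0000 m/s.
a = μg = 0.25 × 9.8 = 2.450 m/s².
Reaction distance = v·t_r = 25.0000 × 0.9 = 22.500 m.
Braking distance = v²/(2a) = 25.0000² / (2 × 2.450) = 625.000 / 4.900 = 127.551 m.
Total = 22.500 + 127.551 = 150.051 m.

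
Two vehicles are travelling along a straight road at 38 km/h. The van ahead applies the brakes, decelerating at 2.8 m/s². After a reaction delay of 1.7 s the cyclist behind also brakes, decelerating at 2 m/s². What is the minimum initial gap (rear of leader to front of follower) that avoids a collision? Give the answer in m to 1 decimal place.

Minimum gap ≈ 25.9 m

38 km/h ÷ 3.6 = 10.5556 m/s.
Leader travels v²/(2a_L) = 111.421 / 5.600 = 19.897 m before stopping.
Follower covers v·t_r = 10.5556 × 1.7 = 17.945 m while reacting, then v²/(2a_F) = 111.421 / 4.000 = 27.855 m while braking, for a total of 17.945 + 27.855 = 45.800 m.
Since a_F ≤ a_L and the follower starts braking later, the follower is never slower than the leader, so the closest approach is when both have stopped.
Minimum gap = 45.800 − 19.897 = 25.903 m.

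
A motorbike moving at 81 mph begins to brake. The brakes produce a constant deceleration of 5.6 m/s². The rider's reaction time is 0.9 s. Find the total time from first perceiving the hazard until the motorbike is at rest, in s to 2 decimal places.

Total time ≈ 7.37 s

81 mph × 0.44704 = 36.2102 m/s.
Braking time = v/a = 36.2102 / 5.600 = 6.466 s.
Total = 0.9 + 6.466 = 7.366 s.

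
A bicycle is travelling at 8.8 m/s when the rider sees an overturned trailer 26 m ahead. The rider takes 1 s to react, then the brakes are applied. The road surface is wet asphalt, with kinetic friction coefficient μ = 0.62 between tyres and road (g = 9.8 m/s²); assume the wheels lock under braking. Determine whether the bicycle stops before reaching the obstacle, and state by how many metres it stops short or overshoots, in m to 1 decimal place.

a = μg = 0.62 × 9.8 = 6.076 m/s².
Reaction distance = 8.8000 × 1 = 8.800 m.
Braking distance = v²/(2a) = 77.440 / 12.152 = 6.373 m.
Total stopping distance = 8.800 + 6.373 = 15.173 m, vs 26 m available — it stops with 26 − 15.173 = 10.827 m to spare.

Yes — it stops 10.8 m short of the obstacle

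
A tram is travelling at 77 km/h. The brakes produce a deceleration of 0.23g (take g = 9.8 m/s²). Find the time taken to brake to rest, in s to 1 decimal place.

Braking time ≈ 9.5 s

77 km/h ÷ 3.6 = 21.3889 m/s.
a = 0.23 × 9.8 = 2.254 m/s².
Braking time = v/a = 21.3889 / 2.254 = 9.489 s.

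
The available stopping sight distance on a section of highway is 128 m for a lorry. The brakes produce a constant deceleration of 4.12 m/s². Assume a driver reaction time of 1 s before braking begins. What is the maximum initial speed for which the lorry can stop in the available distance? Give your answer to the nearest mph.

Stopping distance: v·t_r + v²/(2a) = 128 with t_r = 1 s and a = 4.120 m/s².
So v² + 8.240 v − 1054.72 = 0.
Positive root: v = −a·t_r + √((a·t_r)² + 2a·d) = −4.120 + √(16.974 + 1054.72) = 28.6167 m/s.
28.6167 m/s ÷ 0.44704 = 64.014 mph.

Maximum speed ≈ 64 mph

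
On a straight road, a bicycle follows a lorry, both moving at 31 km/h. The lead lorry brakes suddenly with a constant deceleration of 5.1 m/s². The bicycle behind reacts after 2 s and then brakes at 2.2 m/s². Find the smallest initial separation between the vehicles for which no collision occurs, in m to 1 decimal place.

Minimum gap ≈ 26.8 m

31 km/h ÷ 3.6 = 8.6111 m/s.
Leader travels v²/(2a_L) = 74.151 / 10.200 = 7.270 m before stopping.
Follower covers v·t_r = 8.6111 × 2 = 17.222 m while reacting, then v²/(2a_F) = 74.151 / 4.400 = 16.852 m while braking, for a total of 17.222 + 16.852 = 34.074 m.
Since a_F ≤ a_L and the follower starts braking later, the follower is never slower than the leader, so the closest approach is when both have stopped.
Minimum gap = 34.074 − 7.270 = 26.804 m.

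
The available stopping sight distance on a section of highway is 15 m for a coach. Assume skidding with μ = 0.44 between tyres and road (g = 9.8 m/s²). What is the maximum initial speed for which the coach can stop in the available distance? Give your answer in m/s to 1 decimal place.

a = μg = 0.44 × 9.8 = 4.312 m/s².
v²/(2a) = d ⇒ v = √(2 × 4.312 × 15) = √129.36 = 11.3737 m/s.

Maximum speed ≈ 11.4 m/s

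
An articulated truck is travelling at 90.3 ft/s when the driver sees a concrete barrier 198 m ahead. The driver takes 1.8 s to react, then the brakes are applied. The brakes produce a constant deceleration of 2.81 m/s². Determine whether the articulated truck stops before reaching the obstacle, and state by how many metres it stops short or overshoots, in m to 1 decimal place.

Yes — it stops 13.7 m short of the obstacle

90.3 ft/s × 0.3048 = 27.5234 m/s.
Reaction distance = 27.5234 × 1.8 = 49.542 m.
Braking distance = v²/(2a) = 757.538 / 5.620 = 134.793 m.
Total stopping distance = 49.542 + 134.793 = 184.335 m, vs 198 m available — it stops with 198 − 184.335 = 13.665 m to spare.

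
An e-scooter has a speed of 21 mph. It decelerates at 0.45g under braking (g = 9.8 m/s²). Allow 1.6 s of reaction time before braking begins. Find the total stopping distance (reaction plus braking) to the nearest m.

21 mph × 0.44704 = 9.3878 m/s.
a = 0.45 × 9.8 = 4.410 m/s².
Reaction distance = v·t_r = 9.3878 × 1.6 = 15.020 m.
Braking distance = v²/(2a) = 9.3878² / (2 × 4.410) = 88.131 / 8.820 = 9.992 m.
Total = 15.020 + 9.992 = 25.012 m.

Total stopping distance ≈ 25 m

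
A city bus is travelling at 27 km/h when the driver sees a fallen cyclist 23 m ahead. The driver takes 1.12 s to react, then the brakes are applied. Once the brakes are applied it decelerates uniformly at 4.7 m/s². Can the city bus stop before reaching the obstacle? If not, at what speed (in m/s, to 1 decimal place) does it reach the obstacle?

27 km/h ÷ 3.6 = 7.5000 m/s.
Reaction distance = 7.5000 × 1.12 = 8.400 m.
Braking distance = v²/(2a) = 56.250 / 9.400 = 5.984 m.
Total stopping distance = 8.400 + 5.984 = 14.384 m, vs 23 m available — it stops with 23 − 14.384 = 8.616 m to spare.

Yes — it stops about 8.6 m short of the obstacle, so it never reaches it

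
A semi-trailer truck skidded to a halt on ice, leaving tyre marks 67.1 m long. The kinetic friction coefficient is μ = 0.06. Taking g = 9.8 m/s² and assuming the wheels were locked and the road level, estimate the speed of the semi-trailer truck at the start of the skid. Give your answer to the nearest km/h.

Deceleration a = μg = 0.06 × 9.8 = 0.588 m/s².
v = √(2a·d) = √(2 × 0.588 × 67.1) = √78.910 = 8.8831 m/s.
= 8.8831 × 3.6 = 31.979 km/h.

Initial speed ≈ 32 km/h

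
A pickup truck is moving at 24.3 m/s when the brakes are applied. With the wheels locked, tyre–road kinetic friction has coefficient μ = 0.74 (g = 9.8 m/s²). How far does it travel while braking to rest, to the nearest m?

Braking distance ≈ 41 m

a = μg = 0.74 × 9.8 = 7.252 m/s².
Braking distance = v²/(2a) = 24.3000² / (2 × 7.252) = 590.490 / 14.504 = 40.712 m.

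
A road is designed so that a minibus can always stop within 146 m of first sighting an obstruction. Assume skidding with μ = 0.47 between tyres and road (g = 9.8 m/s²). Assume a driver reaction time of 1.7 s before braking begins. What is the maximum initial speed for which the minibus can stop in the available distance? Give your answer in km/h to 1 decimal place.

a = μg = 0.47 × 9.8 = 4.606 m/s².
Stopping distance: v·t_r + v²/(2a) = 146 with t_r = 1.7 s and a = 4.606 m/s².
So v² + 15.660 v − 1344.95 = 0.
Positive root: v = −a·t_r + √((a·t_r)² + 2a·d) = −7.830 + √(61.309 + 1344.95) = 29.6701 m/s.
29.6701 m/s × 3.6 = 106.812 km/h.

Maximum speed ≈ 106.8 km/h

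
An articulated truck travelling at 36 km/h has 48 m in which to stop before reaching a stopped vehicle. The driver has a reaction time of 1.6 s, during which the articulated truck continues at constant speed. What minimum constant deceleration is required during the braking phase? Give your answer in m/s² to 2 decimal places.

Required deceleration ≈ 1.56 m/s²

36 km/h ÷ 3.6 = 10.0000 m/s.
Distance covered during reaction = 10.0000 × 1.6 = 16.000 m.
Distance available for braking: 48 − 16.000 = 32.000 m.
v² = 2a·d ⇒ a = v²/(2d) = 10.0000² / (2 × 32.000) = 100.000 / 64.000 = 1.5625 m/s².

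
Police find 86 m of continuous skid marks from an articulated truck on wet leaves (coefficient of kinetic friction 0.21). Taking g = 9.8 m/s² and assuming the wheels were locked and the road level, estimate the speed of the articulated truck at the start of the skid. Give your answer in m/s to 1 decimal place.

Initial speed ≈ 18.8 m/s

Deceleration a = μg = 0.21 × 9.8 = 2.058 m/s².
v = √(2a·d) = √(2 × 2.058 × 86) = √353.976 = 18.8142 m/s.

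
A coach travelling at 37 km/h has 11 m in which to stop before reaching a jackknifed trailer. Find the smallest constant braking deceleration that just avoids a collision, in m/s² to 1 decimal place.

37 km/h ÷ 3.6 = 10.2778 m/s.
v² = 2a·d ⇒ a = v²/(2d) = 10.2778² / (2 × 11.000) = 105.633 / 22.000 = 4.8015 m/s².

Required deceleration ≈ 4.8 m/s²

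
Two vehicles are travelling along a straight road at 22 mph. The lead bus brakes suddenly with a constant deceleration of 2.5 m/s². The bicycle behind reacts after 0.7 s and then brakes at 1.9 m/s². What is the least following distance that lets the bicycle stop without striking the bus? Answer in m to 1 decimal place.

Minimum gap ≈ 13.0 m

22 mph × 0.44704 = 9.8349 m/s.
Leader travels v²/(2a_L) = 96.725 / 5.000 = 19.345 m before stopping.
Follower covers v·t_r = 9.8349 × 0.7 = 6.884 m while reacting, then v²/(2a_F) = 96.725 / 3.800 = 25.454 m while braking, for a total of 6.884 + 25.454 = 32.338 m.
Since a_F ≤ a_L and the follower starts braking later, the follower is never slower than the leader, so the closest approach is when both have stopped.
Minimum gap = 32.338 − 19.345 = 12.993 m.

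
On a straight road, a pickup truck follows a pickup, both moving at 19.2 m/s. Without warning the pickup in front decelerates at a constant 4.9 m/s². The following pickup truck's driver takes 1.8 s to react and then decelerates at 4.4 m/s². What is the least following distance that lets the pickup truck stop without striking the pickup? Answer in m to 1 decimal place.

Minimum gap ≈ 38.8 m

Leader travels v²/(2a_L) = 368.640 / 9.800 = 37.616 m before stopping.
Follower covers v·t_r = 19.2000 × 1.8 = 34.560 m while reacting, then v²/(2a_F) = 368.640 / 8.800 = 41.891 m while braking, for a total of 34.560 + 41.891 = 76.451 m.
Since a_F ≤ a_L and the follower starts braking later, the follower is never slower than the leader, so the closest approach is when both have stopped.
Minimum gap = 76.451 − 37.616 = 38.835 m.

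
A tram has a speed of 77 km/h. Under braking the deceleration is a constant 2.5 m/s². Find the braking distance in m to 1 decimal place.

Braking distance ≈ 91.5 m

77 km/h ÷ 3.6 = 21.3889 m/s.
Braking distance = v²/(2a) = 21.3889² / (2 × 2.500) = 457.485 / 5.000 = 91.497 m.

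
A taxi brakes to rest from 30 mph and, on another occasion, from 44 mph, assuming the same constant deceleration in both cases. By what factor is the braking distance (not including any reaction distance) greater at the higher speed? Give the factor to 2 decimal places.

Braking distance d = v²/(2a), so with a fixed, d ∝ v².
Factor = (44/30)² = 1.4667² = 2.1512.

Factor ≈ 2.15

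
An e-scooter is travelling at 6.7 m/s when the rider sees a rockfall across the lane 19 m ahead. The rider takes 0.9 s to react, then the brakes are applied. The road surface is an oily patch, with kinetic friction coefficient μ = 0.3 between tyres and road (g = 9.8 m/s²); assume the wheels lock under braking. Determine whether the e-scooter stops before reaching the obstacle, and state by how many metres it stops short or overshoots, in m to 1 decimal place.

a = μg = 0.3 × 9.8 = 2.940 m/s².
Reaction distance = 6.7000 × 0.9 = 6.030 m.
Braking distance = v²/(2a) = 44.890 / 5.880 = 7.634 m.
Total stopping distance = 6.030 + 7.634 = 13.664 m, vs 19 m available — it stops with 19 − 13.664 = 5.336 m to spare.

Yes — it stops 5.3 m short of the obstacle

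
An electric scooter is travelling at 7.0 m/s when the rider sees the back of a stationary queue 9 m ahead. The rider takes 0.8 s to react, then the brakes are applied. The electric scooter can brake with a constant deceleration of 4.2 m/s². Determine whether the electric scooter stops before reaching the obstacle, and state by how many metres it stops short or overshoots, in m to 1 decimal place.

Reaction distance = 7.0000 × 0.8 = 5.600 m.
Braking distance = v²/(2a) = 49.000 / 8.400 = 5.833 m.
Total stopping distance = 5.600 + 5.833 = 11.433 m, vs 9 m available — it cannot stop in time and overshoots by 11.433 − 9 = 2.433 m.

No — it overshoots by 2.4 m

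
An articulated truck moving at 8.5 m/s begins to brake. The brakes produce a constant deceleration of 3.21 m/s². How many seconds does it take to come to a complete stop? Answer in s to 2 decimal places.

Braking time = v/a = 8.5000 / 3.210 = 2.648 s.

Braking time ≈ 2.65 s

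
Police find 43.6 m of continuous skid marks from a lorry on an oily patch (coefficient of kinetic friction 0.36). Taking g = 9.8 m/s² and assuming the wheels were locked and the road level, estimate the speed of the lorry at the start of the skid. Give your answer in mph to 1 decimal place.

Deceleration a = μg = 0.36 × 9.8 = 3.528 m/s².
v = √(2a·d) = √(2 × 3.528 × 43.6) = √307.642 = 17.5397 m/s.
= 17.5397 ÷ 0.44704 = 39.235 mph.

Initial speed ≈ 39.2 mph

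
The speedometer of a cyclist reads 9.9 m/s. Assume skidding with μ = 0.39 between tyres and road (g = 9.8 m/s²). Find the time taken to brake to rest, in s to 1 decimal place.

Braking time ≈ 2.6 s

a = μg = 0.39 × 9.8 = 3.822 m/s².
Braking time = v/a = 9.9000 / 3.822 = 2.590 s.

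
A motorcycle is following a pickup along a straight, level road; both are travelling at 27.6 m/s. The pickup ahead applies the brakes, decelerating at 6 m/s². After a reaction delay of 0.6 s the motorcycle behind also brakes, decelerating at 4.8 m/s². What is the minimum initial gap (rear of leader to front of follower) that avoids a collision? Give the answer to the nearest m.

Leader travels v²/(2a_L) = 761.760 / 12.000 = 63.480 m before stopping.
Follower covers v·t_r = 27.6000 × 0.6 = 16.560 m while reacting, then v²/(2a_F) = 761.760 / 9.600 = 79.350 m while braking, for a total of 16.560 + 79.350 = 95.910 m.
Since a_F ≤ a_L and the follower starts braking later, the follower is never slower than the leader, so the closest approach is when both have stopped.
Minimum gap = 95.910 − 63.480 = 32.430 m.

Minimum gap ≈ 32 m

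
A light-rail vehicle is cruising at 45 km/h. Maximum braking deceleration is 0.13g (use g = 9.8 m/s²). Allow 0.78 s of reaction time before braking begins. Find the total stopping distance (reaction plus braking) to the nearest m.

Total stopping distance ≈ 71 m

45 km/h ÷ 3.6 = 12.5000 m/s.
a = 0.13 × 9.8 = 1.274 m/s².
Reaction distance = v·t_r = 12.5000 × 0.78 = 9.750 m.
Braking distance = v²/(2a) = 12.5000² / (2 × 1.274) = 156.250 / 2.548 = 61.323 m.
Total = 9.750 + 61.323 = 71.073 m.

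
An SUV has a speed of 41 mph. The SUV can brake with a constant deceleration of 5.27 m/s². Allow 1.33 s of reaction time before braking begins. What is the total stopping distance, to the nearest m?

Total stopping distance ≈ 56 m

41 mph × 0.44704 = 18.3286 m/s.
Reaction distance = v·t_r = 18.3286 × 1.33 = 24.377 m.
Braking distance = v²/(2a) = 18.3286² / (2 × 5.270) = 335.938 / 10.540 = 31.873 m.
Total = 24.377 + 31.873 = 56.250 m.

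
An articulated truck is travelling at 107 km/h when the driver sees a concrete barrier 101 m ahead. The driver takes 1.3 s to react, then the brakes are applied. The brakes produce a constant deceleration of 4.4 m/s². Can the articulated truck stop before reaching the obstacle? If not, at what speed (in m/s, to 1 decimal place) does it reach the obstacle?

No — it strikes the obstacle at 18.3 m/s

107 km/h ÷ 3.6 = 29.7222 m/s.
Reaction distance = 29.7222 × 1.3 = 38.639 m.
Braking distance needed to stop: v²/(2a) = 883.409 / 8.800 = 100.387 m, so total needed = 38.639 + 100.387 = 139.026 m > 101 m — it cannot stop.
Distance remaining when braking begins: 101 − 38.639 = 62.361 m.
v² = v₀² − 2a·d = 883.409 − 2 × 4.400 × 62.361 = 334.632 m²/s².
v = √334.632 = 18.293 m/s.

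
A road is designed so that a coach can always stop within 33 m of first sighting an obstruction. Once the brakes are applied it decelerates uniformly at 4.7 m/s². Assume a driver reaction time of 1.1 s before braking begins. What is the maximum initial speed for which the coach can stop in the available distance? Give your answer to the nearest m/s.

Maximum speed ≈ 13 m/s

Stopping distance: v·t_r + v²/(2a) = 33 with t_r = 1.1 s and a = 4.700 m/s².
So v² + 10.340 v − 310.20 = 0.
Positive root: v = −a·t_r + √((a·t_r)² + 2a·d) = −5.170 + √(26.729 + 310.20) = 13.1856 m/s.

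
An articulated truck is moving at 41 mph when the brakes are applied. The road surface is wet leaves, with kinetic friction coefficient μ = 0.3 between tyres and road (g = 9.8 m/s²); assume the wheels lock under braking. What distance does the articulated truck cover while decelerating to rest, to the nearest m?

41 mph × 0.44704 = 18.3286 m/s.
a = μg = 0.3 × 9.8 = 2.940 m/s².
Braking distance = v²/(2a) = 18.3286² / (2 × 2.940) = 335.938 / 5.880 = 57.132 m.

Braking distance ≈ 57 m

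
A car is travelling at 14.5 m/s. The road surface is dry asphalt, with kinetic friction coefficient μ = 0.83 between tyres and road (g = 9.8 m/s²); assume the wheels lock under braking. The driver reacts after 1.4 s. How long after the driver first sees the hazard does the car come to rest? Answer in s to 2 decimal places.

Total time ≈ 3.18 s

a = μg = 0.83 × 9.8 = 8.134 m/s².
Braking time = v/a = 14.5000 / 8.134 = 1.783 s.
Total = 1.4 + 1.783 = 3.183 s.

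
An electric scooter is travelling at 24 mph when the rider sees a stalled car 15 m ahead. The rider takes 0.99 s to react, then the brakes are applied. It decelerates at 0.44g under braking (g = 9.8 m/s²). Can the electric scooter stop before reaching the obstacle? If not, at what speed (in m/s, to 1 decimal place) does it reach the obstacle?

24 mph × 0.44704 = 10.7290 m/s.
a = 0.44 × 9.8 = 4.312 m/s².
Reaction distance = 10.7290 × 0.99 = 10.622 m.
Braking distance needed to stop: v²/(2a) = 115.111 / 8.624 = 13.348 m, so total needed = 10.622 + 13.348 = 23.970 m > 15 m — it cannot stop.
Distance remaining when braking begins: 15 − 10.622 = 4.378 m.
v² = v₀² − 2a·d = 115.111 − 2 × 4.312 × 4.378 = 77.355 m²/s².
v = √77.355 = 8.795 m/s.

No — it strikes the obstacle at 8.8 m/s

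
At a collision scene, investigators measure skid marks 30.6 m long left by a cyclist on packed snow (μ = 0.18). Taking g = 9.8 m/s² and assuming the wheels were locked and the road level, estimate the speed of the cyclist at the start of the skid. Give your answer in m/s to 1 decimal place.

Initial speed ≈ 10.4 m/s

Deceleration a = μg = 0.18 × 9.8 = 1.764 m/s².
v = √(2a·d) = √(2 × 1.764 × 30.6) = √107.957 = 10.3902 m/s.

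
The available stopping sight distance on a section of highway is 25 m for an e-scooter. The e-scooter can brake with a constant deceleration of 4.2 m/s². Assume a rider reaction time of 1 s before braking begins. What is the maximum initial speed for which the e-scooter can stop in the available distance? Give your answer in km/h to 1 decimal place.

Stopping distance: v·t_r + v²/(2a) = 25 with t_r = 1 s and a = 4.200 m/s².
So v² + 8.400 v − 210.00 = 0.
Positive root: v = −a·t_r + √((a·t_r)² + 2a·d) = −4.200 + √(17.640 + 210.00) = 10.8877 m/s.
10.8877 m/s × 3.6 = 39.196 km/h.

Maximum speed ≈ 39.2 km/h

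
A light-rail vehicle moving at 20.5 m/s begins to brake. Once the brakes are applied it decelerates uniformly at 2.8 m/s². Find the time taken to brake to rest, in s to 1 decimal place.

Braking time = v/a = 20.5000 / 2.800 = 7.321 s.

Braking time ≈ 7.3 s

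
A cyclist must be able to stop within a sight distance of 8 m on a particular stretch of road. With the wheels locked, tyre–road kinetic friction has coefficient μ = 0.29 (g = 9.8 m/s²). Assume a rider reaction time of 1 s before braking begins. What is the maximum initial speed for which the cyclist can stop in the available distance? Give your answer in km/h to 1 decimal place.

Maximum speed ≈ 16.1 km/h

a = μg = 0.29 × 9.8 = 2.842 m/s².
Stopping distance: v·t_r + v²/(2a) = 8 with t_r = 1 s and a = 2.842 m/s².
So v² + 5.684 v − 45.47 = 0.
Positive root: v = −a·t_r + √((a·t_r)² + 2a·d) = −2.842 + √(8.077 + 45.47) = 4.4756 m/s.
4.4756 m/s × 3.6 = 16.112 km/h.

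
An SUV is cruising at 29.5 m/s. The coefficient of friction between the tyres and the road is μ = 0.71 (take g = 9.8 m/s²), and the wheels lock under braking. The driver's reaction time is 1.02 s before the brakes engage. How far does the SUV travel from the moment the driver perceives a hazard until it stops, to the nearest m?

Total stopping distance ≈ 93 m

a = μg = 0.71 × 9.8 = 6.958 m/s².
Reaction distance = v·t_r = 29.5000 × 1.02 = 30.090 m.
Braking distance = v²/(2a) = 29.5000² / (2 × 6.958) = 870.250 / 13.916 = 62.536 m.
Total = 30.090 + 62.536 = 92.626 m.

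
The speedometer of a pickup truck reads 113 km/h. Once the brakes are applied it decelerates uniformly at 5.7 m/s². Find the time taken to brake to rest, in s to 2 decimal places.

113 km/h ÷ 3.6 = 31.3889 m/s.
Braking time = v/a = 31.3889 / 5.700 = 5.507 s.

Braking time ≈ 5.51 s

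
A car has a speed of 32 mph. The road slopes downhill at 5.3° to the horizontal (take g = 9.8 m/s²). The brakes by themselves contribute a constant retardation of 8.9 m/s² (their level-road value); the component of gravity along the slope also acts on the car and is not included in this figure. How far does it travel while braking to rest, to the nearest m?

32 mph × 0.44704 = 14.3053 m/s.
Gravity along the downhill slope reduces the braking deceleration: a_eff = 8.900 − 9.8·sin 5.3° = 8.900 − 0.905 = 7.995 m/s².
Braking distance = v²/(2a) = 14.3053² / (2 × 7.995) = 204.642 / 15.990 = 12.798 m.

Braking distance ≈ 13 m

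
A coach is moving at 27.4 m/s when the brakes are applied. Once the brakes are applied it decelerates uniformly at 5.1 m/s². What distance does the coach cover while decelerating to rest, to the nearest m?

Braking distance ≈ 74 m

Braking distance = v²/(2a) = 27.4000² / (2 × 5.100) = 750.760 / 10.200 = 73.604 m.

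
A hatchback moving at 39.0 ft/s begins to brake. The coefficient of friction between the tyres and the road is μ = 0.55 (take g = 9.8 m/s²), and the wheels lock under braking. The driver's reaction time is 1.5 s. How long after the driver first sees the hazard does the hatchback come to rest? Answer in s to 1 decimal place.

39 ft/s × 0.3048 = 11.8872 m/s.
a = μg = 0.55 × 9.8 = 5.390 m/s².
Braking time = v/a = 11.8872 / 5.390 = 2.205 s.
Total = 1.5 + 2.205 = 3.705 s.

Total time ≈ 3.7 s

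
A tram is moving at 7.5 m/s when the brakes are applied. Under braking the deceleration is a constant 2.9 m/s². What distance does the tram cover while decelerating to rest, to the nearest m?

Braking distance = v²/(2a) = 7.5000² / (2 × 2.900) = 56.250 / 5.800 = 9.698 m.

Braking distance ≈ 10 m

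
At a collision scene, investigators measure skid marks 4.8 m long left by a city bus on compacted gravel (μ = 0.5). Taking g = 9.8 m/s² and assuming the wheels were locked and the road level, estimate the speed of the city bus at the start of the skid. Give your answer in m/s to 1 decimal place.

Initial speed ≈ 6.9 m/s

Deceleration a = μg = 0.5 × 9.8 = 4.900 m/s².
v = √(2a·d) = √(2 × 4.900 × 4.8) = √47.040 = 6.8586 m/s.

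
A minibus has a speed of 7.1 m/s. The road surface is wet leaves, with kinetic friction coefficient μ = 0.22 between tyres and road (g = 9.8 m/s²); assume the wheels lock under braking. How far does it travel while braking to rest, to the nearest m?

Braking distance ≈ 12 m

a = μg = 0.22 × 9.8 = 2.156 m/s².
Braking distance = v²/(2a) = 7.1000² / (2 × 2.156) = 50.410 / 4.312 = 11.691 m.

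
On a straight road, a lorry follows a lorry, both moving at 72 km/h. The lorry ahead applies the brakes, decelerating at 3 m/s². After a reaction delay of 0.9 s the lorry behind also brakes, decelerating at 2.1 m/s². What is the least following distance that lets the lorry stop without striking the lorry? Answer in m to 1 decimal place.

Minimum gap ≈ 46.6 m

72 km/h ÷ 3.6 = 20.0000 m/s.
Leader travels v²/(2a_L) = 400.000 / 6.000 = 66.667 m before stopping.
Follower covers v·t_r = 20.0000 × 0.9 = 18.000 m while reacting, then v²/(2a_F) = 400.000 / 4.200 = 95.238 m while braking, for a total of 18.000 + 95.238 = 113.238 m.
Since a_F ≤ a_L and the follower starts braking later, the follower is never slower than the leader, so the closest approach is when both have stopped.
Minimum gap = 113.238 − 66.667 = 46.571 m.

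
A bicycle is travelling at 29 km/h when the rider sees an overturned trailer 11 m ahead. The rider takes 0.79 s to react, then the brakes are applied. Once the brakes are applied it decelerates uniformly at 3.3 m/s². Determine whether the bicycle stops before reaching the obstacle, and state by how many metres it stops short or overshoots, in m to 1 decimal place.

No — it overshoots by 5.2 m

29 km/h ÷ 3.6 = 8.0556 m/s.
Reaction distance = 8.0556 × 0.79 = 6.364 m.
Braking distance = v²/(2a) = 64.893 / 6.600 = 9.832 m.
Total stopping distance = 6.364 + 9.832 = 16.196 m, vs 11 m available — it cannot stop in time and overshoots by 16.196 − 11 = 5.196 m.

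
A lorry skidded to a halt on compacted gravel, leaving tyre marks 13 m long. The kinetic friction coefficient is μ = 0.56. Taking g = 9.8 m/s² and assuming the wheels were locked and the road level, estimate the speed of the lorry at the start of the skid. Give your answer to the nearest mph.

Deceleration a = μg = 0.56 × 9.8 = 5.488 m/s².
v = √(2a·d) = √(2 × 5.488 × 13) = √142.688 = 11.9452 m/s.
= 11.9452 ÷ 0.44704 = 26.721 mph.

Initial speed ≈ 27 mph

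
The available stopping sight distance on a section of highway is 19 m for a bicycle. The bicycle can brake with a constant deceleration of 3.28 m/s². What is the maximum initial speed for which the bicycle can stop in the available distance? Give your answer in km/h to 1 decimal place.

v²/(2a) = d ⇒ v = √(2 × 3.280 × 19) = √124.64 = 11.1642 m/s.
11.1642 m/s × 3.6 = 40.191 km/h.

Maximum speed ≈ 40.2 km/h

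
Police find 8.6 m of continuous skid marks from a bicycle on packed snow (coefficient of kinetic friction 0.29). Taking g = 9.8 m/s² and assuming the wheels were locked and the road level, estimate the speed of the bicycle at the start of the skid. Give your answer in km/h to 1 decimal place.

Deceleration a = μg = 0.29 × 9.8 = 2.842 m/s².
v = √(2a·d) = √(2 × 2.842 × 8.6) = √48.882 = 6.9916 m/s.
= 6.9916 × 3.6 = 25.170 km/h.

Initial speed ≈ 25.2 km/h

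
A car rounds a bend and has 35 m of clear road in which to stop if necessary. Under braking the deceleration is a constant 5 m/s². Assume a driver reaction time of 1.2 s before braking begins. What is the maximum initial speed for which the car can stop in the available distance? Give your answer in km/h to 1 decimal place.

Stopping distance: v·t_r + v²/(2a) = 35 with t_r = 1.2 s and a = 5.000 m/s².
So v² + 12.000 v − 350.00 = 0.
Positive root: v = −a·t_r + √((a·t_r)² + 2a·d) = −6.000 + √(36.000 + 350.00) = 13.6469 m/s.
13.6469 m/s × 3.6 = 49.129 km/h.

Maximum speed ≈ 49.1 km/h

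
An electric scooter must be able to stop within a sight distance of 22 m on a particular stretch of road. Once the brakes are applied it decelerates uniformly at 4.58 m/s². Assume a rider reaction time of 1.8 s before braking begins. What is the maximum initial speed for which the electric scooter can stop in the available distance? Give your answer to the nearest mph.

Maximum speed ≈ 18 mph

Stopping distance: v·t_r + v²/(2a) = 22 with t_r = 1.8 s and a = 4.580 m/s².
So v² + 16.488 v − 201.52 = 0.
Positive root: v = −a·t_r + √((a·t_r)² + 2a·d) = −8.244 + √(67.964 + 201.52) = 8.1720 m/s.
8.1720 m/s ÷ 0.44704 = 18.280 mph.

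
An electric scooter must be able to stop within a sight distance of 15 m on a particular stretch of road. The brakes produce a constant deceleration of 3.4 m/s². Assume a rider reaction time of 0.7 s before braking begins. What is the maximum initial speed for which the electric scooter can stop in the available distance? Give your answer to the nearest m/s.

Stopping distance: v·t_r + v²/(2a) = 15 with t_r = 0.7 s and a = 3.400 m/s².
So v² + 4.760 v − 102.00 = 0.
Positive root: v = −a·t_r + √((a·t_r)² + 2a·d) = −2.380 + √(5.664 + 102.00) = 7.9961 m/s.

Maximum speed ≈ 8 m/s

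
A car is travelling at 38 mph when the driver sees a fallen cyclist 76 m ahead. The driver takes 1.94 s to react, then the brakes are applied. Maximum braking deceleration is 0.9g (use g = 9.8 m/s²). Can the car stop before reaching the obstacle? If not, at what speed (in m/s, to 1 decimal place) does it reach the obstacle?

Yes — it stops about 26.7 m short of the obstacle, so it never reaches it

38 mph × 0.44704 = 16.9875 m/s.
a = 0.9 × 9.8 = 8.820 m/s².
Reaction distance = 16.9875 × 1.94 = 32.956 m.
Braking distance = v²/(2a) = 288.575 / 17.640 = 16.359 m.
Total stopping distance = 32.956 + 16.359 = 49.315 m, vs 76 m available — it stops with 76 − 49.315 = 26.685 m to spare.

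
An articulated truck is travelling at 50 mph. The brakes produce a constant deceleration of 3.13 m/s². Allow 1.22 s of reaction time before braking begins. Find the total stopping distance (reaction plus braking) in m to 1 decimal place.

Total stopping distance ≈ 107.1 m

50 mph × 0.44704 = 22.3520 m/s.
Reaction distance = v·t_r = 22.3520 × 1.22 = 27.269 m.
Braking distance = v²/(2a) = 22.3520² / (2 × 3.130) = 499.612 / 6.260 = 79.810 m.
Total = 27.269 + 79.810 = 107.079 m.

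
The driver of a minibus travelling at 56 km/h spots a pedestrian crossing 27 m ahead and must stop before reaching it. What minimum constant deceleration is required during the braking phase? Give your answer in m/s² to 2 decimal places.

56 km/h ÷ 3.6 = 15.5556 m/s.
v² = 2a·d ⇒ a = v²/(2d) = 15.5556² / (2 × 27.000) = 241.977 / 54.000 = 4.4811 m/s².

Required deceleration ≈ 4.48 m/s²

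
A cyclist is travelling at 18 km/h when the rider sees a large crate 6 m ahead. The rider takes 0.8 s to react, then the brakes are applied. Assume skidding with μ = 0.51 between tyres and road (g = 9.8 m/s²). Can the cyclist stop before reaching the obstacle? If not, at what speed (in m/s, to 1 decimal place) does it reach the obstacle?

18 km/h ÷ 3.6 = 5.0000 m/s.
a = μg = 0.51 × 9.8 = 4.998 m/s².
Reaction distance = 5.0000 × 0.8 = 4.000 m.
Braking distance needed to stop: v²/(2a) = 25.000 / 9.996 = 2.501 m, so total needed = 4.000 + 2.501 = 6.501 m > 6 m — it cannot stop.
Distance remaining when braking begins: 6 − 4.000 = 2.000 m.
v² = v₀² − 2a·d = 25.000 − 2 × 4.998 × 2.000 = 5.008 m²/s².
v = √5.008 = 2.238 m/s.

No — it strikes the obstacle at 2.2 m/s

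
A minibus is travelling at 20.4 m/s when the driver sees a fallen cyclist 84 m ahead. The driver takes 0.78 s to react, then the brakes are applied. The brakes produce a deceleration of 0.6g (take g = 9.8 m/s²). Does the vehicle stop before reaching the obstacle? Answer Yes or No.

a = 0.6 × 9.8 = 5.880 m/s².
Reaction distance = 20.4000 × 0.78 = 15.912 m.
Braking distance = v²/(2a) = 416.160 / 11.760 = 35.388 m.
Total stopping distance = 15.912 + 35.388 = 51.300 m, vs 84 m available — it stops with 84 − 51.300 = 32.700 m to spare.

Yes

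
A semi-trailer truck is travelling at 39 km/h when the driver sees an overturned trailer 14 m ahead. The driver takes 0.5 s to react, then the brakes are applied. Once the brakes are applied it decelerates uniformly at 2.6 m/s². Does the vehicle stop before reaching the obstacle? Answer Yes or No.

39 km/h ÷ 3.6 = 10.8333 m/s.
Reaction distance = 10.8333 × 0.5 = 5.417 m.
Braking distance = v²/(2a) = 117.360 / 5.200 = 22.569 m.
Total stopping distance = 5.417 + 22.569 = 27.986 m, vs 14 m available — it cannot stop in time and overshoots by 27.986 − 14 = 13.986 m.

No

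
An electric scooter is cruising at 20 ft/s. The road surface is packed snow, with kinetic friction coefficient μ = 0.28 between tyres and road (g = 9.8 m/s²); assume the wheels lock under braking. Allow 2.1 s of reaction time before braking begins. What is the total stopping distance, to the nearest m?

20 ft/s × 0.3048 = 6.0960 m/s.
a = μg = 0.28 × 9.8 = 2.744 m/s².
Reaction distance = v·t_r = 6.0960 × 2.1 = 12.802 m.
Braking distance = v²/(2a) = 6.0960² / (2 × 2.744) = 37.161 / 5.488 = 6.771 m.
Total = 12.802 + 6.771 = 19.573 m.

Total stopping distance ≈ 20 m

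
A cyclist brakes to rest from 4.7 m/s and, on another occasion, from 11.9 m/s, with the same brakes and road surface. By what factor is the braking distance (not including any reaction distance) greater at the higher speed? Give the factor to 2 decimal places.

Factor ≈ 6.41

Braking distance d = v²/(2a), so with a fixed, d ∝ v².
Factor = (11.9/4.7)² = 2.5319² = 6.4105.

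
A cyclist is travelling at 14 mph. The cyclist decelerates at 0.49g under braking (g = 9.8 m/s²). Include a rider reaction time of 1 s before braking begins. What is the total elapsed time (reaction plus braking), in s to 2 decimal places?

14 mph × 0.44704 = 6.2586 m/s.
a = 0.49 × 9.8 = 4.802 m/s².
Braking time = v/a = 6.2586 / 4.802 = 1.303 s.
Total = 1 + 1.303 = 2.303 s.

Total time ≈ 2.30 s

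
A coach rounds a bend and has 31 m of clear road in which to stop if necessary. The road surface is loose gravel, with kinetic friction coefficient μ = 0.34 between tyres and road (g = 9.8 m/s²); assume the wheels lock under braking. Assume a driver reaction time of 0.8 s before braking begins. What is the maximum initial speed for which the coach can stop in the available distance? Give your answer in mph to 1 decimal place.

Maximum speed ≈ 26.7 mph

a = μg = 0.34 × 9.8 = 3.332 m/s².
Stopping distance: v·t_r + v²/(2a) = 31 with t_r = 0.8 s and a = 3.332 m/s².
So v² + 5.331 v − 206.58 = 0.
Positive root: v = −a·t_r + √((a·t_r)² + 2a·d) = −2.666 + √(7.108 + 206.58) = 11.9521 m/s.
11.9521 m/s ÷ 0.44704 = 26.736 mph.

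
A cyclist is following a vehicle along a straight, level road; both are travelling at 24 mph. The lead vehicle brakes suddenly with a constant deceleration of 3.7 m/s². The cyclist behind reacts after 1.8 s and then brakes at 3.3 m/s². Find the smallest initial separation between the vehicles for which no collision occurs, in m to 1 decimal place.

24 mph × 0.44704 = 10.7290 m/s.
Leader travels v²/(2a_L) = 115.111 / 7.400 = 15.556 m before stopping.
Follower covers v·t_r = 10.7290 × 1.8 = 19.312 m while reacting, then v²/(2a_F) = 115.111 / 6.600 = 17.441 m while braking, for a total of 19.312 + 17.441 = 36.753 m.
Since a_F ≤ a_L and the follower starts braking later, the follower is never slower than the leader, so the closest approach is when both have stopped.
Minimum gap = 36.753 − 15.556 = 21.197 m.

Minimum gap ≈ 21.2 m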